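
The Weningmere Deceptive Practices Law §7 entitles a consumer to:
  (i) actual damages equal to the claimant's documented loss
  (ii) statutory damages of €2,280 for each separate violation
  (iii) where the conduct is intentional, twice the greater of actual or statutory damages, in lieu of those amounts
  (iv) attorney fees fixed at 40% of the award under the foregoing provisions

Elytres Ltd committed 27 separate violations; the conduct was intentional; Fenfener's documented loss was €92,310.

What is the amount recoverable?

Statutory damages: 27 × €2,280 = €61,560
Greater of actual damages (€92,310) or statutory damages (€61,560): €92,310
Doubled: 2 × €92,310 = €184,620
Attorney fees: 40% of €184,620 = €73,848
Total recovery: €184,620 + €73,848 = €258,468

Total recovery: €258,468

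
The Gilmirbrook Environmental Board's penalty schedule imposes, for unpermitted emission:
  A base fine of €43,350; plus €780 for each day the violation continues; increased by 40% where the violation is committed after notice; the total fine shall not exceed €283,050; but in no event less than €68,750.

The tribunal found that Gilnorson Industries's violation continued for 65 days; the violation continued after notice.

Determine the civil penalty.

€131,670

Per-day component: 65 × €780 = €50,700
Base plus per-day: €43,350 + €50,700 = €94,050
Enhancement: 40% of €94,050 = €37,620
Enhanced fine: €94,050 + €37,620 = €131,670
Cap at €283,050: €131,670 is within the cap, no reduction.
Minimum €68,750: €131,670 meets the minimum, no increase.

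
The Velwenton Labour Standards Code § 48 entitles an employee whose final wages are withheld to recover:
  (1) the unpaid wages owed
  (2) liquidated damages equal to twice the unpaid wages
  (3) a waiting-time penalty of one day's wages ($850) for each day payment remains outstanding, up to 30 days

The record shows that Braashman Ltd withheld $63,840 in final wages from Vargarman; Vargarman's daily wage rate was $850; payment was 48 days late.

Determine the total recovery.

$217,020

Doubled: 2 × $63,840 = $127,680
Penalty days: min(48, 30) = 30
Waiting-time penalty: 30 × $850 = $25,500
Total award: $63,840 + $127,680 + $25,500 = $217,020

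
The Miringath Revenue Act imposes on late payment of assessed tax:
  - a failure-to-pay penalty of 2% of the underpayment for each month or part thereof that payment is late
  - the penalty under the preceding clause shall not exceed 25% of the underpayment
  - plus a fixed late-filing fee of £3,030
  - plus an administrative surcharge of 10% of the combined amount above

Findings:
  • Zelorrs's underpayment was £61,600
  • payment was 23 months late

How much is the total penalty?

Accrued rate: 2% × 23 = 46%, capped at 25% → 25%
Failure-to-pay penalty: 25% of £61,600 = £15,400
Penalty before surcharge: £15,400 + £3,030 = £18,430
Administrative surcharge: 10% of £18,430 = £1,843
Total penalty: £18,430 + £1,843 = £20,273

Penalty: £20,273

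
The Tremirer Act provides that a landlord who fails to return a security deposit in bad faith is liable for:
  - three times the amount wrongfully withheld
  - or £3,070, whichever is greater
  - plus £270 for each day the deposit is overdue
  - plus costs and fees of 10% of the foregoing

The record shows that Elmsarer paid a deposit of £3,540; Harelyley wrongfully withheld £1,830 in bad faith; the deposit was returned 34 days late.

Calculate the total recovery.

£16,137

Trebled: 3 × £1,830 = £5,490
Minimum £3,070: £5,490 meets the minimum, no increase.
Late-return penalty: 34 × £270 = £9,180
Damages plus late penalty: £5,490 + £9,180 = £14,670
Costs and fees: 10% of £14,670 = £1,467
Total recovery: £14,670 + £1,467 = £16,137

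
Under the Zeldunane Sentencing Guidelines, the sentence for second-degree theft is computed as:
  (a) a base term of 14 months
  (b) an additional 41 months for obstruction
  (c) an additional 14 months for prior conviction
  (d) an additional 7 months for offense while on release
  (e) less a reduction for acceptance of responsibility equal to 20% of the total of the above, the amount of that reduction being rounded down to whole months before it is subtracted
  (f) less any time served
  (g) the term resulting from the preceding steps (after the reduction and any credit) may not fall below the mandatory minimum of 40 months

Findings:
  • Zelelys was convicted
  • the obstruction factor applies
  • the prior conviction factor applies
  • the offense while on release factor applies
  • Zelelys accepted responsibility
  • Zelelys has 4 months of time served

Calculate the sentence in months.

Obstruction enhancement: +41 months
Prior conviction enhancement: +14 months
Offense while on release enhancement: +7 months
Adjusted term: 14 months + 41 months + 14 months + 7 months = 76 months
Acceptance of responsibility reduction: 20% of 76 months = 15 months (rounded down)
After reduction: 76 − 15 = 61 months
Less time served: 61 months − 4 months = 57 months
Minimum 40 months: 57 months meets the minimum, no increase.

57 months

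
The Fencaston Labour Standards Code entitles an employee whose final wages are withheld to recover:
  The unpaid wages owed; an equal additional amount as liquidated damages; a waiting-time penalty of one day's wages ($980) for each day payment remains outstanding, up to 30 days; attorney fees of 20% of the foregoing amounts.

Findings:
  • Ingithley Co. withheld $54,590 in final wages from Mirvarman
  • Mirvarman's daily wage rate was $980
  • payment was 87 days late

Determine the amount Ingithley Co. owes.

$166,296

Liquidated damages (equal amount): $54,590
Penalty days: min(87, 30) = 30
Waiting-time penalty: 30 × $980 = $29,400
Subtotal: $54,590 + $54,590 + $29,400 = $138,580
Attorney fees: 20% of $138,580 = $27,716
Total award: $138,580 + $27,716 = $166,296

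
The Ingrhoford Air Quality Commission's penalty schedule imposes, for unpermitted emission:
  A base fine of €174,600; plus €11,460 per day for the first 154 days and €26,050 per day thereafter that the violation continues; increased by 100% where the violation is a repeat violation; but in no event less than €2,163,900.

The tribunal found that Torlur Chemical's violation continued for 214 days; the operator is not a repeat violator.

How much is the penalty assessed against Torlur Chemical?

€3,502,440

First 154 days: 154 × €11,460 = €1,764,840
Remaining days: (214 − 154) × €26,050 = €1,563,000
Per-day component: €1,764,840 + €1,563,000 = €3,327,840
Base plus per-day: €174,600 + €3,327,840 = €3,502,440
The operator is not a repeat violator: no 100% increase.
Minimum €2,163,900: €3,502,440 meets the minimum, no increase.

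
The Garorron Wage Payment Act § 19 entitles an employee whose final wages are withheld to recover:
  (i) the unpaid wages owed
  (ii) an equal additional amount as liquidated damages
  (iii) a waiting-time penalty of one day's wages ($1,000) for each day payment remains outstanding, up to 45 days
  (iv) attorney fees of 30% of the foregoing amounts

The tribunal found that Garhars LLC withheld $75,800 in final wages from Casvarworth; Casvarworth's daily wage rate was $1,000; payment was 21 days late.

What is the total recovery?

Liquidated damages (equal amount): $75,800
Penalty days: min(21, 45) = 21
Waiting-time penalty: 21 × $1,000 = $21,000
Subtotal: $75,800 + $75,800 + $21,000 = $172,600
Attorney fees: 30% of $172,600 = $51,780
Total award: $172,600 + $51,780 = $224,380

$224,380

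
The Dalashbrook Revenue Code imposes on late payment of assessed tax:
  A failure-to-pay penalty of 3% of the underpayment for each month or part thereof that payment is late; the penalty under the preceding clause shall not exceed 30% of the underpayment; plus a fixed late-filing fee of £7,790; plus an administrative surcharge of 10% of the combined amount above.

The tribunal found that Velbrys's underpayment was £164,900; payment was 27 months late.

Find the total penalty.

£62,986

Accrued rate: 3% × 27 = 81%, capped at 30% → 30%
Failure-to-pay penalty: 30% of £164,900 = £49,470
Penalty before surcharge: £49,470 + £7,790 = £57,260
Administrative surcharge: 10% of £57,260 = £5,726
Total penalty: £57,260 + £5,726 = £62,986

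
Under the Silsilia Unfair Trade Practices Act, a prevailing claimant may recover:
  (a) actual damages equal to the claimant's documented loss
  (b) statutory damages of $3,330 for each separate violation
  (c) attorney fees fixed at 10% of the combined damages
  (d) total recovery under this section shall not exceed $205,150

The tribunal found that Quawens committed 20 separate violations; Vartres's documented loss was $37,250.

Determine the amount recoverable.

$114,235

Statutory damages: 20 × $3,330 = $66,600
Combined damages: $37,250 + $66,600 = $103,850
Attorney fees: 10% of $103,850 = $10,385
Total before cap: $103,850 + $10,385 = $114,235
Cap at $205,150: $114,235 is within the cap, no reduction.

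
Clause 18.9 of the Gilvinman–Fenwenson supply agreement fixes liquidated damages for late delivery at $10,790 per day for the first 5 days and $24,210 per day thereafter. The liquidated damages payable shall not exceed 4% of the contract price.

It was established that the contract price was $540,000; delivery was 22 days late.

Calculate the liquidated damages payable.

First 5 days: 5 × $10,790 = $53,950
Remaining days: (22 − 5) × $24,210 = $411,570
Accrued per-day damages: $53,950 + $411,570 = $465,520
Cap: 4% of $540,000 = $21,600
Cap at $21,600: $465,520 exceeds the cap → $21,600

$21,600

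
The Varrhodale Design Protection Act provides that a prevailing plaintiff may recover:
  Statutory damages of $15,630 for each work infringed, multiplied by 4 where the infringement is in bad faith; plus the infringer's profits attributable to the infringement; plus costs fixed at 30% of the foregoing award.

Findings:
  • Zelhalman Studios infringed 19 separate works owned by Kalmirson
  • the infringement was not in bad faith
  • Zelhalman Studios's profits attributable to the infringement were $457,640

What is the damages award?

$980,993

Statutory damages: 19 × $15,630 = $296,970
Infringement not in bad faith: no ×4 enhancement.
Combined award: $296,970 + $457,640 = $754,610
Costs: 30% of $754,610 = $226,383
Award plus costs: $754,610 + $226,383 = $980,993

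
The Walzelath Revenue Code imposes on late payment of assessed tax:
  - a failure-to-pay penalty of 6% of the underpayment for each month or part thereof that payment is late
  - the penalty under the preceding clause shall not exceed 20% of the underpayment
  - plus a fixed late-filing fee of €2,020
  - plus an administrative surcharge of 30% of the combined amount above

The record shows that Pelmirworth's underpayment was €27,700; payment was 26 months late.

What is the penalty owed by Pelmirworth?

€9,828

Accrued rate: 6% × 26 = 156%, capped at 20% → 20%
Failure-to-pay penalty: 20% of €27,700 = €5,540
Penalty before surcharge: €5,540 + €2,020 = €7,560
Administrative surcharge: 30% of €7,560 = €2,268
Total penalty: €7,560 + €2,268 = €9,828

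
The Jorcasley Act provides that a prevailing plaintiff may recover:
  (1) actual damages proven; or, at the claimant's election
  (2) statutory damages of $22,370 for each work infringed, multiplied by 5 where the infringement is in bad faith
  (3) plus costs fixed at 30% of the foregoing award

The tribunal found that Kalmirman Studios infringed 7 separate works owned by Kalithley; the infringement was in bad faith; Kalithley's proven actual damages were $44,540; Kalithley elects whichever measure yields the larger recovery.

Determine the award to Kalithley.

Statutory damages: 7 × $22,370 = $156,590
Multiplied by 5: 5 × $156,590 = $782,950
Greater of actual damages ($44,540) or enhanced statutory damages ($782,950): $782,950
Costs: 30% of $782,950 = $234,885
Award plus costs: $782,950 + $234,885 = $1,017,835

Award: $1,017,835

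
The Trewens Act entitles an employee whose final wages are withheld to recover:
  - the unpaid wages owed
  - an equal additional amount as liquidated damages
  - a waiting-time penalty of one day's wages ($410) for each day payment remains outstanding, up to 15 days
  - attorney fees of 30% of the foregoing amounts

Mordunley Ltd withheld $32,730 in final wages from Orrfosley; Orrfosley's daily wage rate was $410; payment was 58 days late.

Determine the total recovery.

Liquidated damages (equal amount): $32,730
Penalty days: min(58, 15) = 15
Waiting-time penalty: 15 × $410 = $6,150
Subtotal: $32,730 + $32,730 + $6,150 = $71,610
Attorney fees: 30% of $71,610 = $21,483
Total award: $71,610 + $21,483 = $93,093

$93,093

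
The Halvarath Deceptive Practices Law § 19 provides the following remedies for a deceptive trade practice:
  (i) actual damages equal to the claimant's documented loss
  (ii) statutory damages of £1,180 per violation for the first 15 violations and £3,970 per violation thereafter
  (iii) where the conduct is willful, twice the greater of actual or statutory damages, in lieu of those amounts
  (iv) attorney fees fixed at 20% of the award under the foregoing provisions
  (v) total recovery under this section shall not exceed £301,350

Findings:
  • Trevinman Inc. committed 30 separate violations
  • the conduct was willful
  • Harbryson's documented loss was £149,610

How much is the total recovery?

First 15 violations: 15 × £1,180 = £17,700
Remaining violations: (30 − 15) × £3,970 = £59,550
Statutory damages: £17,700 + £59,550 = £77,250
Greater of actual damages (£149,610) or statutory damages (£77,250): £149,610
Doubled: 2 × £149,610 = £299,220
Attorney fees: 20% of £299,220 = £59,844
Total before cap: £299,220 + £59,844 = £359,064
Cap at £301,350: £359,064 exceeds the cap → £301,350

Total recovery: £301,350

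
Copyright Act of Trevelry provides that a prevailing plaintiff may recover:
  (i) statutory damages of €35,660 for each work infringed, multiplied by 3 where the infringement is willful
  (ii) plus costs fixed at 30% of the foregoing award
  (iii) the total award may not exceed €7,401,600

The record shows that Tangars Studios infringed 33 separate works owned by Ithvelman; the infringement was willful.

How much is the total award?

Statutory damages: 33 × €35,660 = €1,176,780
Trebled: 3 × €1,176,780 = €3,530,340
Costs: 30% of €3,530,340 = €1,059,102
Award plus costs: €3,530,340 + €1,059,102 = €4,589,442
Cap at €7,401,600: €4,589,442 is within the cap, no reduction.

€4,589,442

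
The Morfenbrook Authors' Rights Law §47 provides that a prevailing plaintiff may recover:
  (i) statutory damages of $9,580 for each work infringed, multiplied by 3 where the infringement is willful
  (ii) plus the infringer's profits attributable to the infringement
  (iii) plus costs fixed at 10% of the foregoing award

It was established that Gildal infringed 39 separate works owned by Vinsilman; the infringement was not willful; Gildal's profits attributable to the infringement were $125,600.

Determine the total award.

Statutory damages: 39 × $9,580 = $373,620
Infringement not willful: no ×3 enhancement.
Combined award: $373,620 + $125,600 = $499,220
Costs: 10% of $499,220 = $49,922
Award plus costs: $499,220 + $49,922 = $549,142

Award: $549,142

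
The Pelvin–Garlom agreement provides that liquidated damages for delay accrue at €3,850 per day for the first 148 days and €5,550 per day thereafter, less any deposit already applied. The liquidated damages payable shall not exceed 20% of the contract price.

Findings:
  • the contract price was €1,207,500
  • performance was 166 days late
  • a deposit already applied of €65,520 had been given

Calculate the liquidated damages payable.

First 148 days: 148 × €3,850 = €569,800
Remaining days: (166 − 148) × €5,550 = €99,900
Accrued per-day damages: €569,800 + €99,900 = €669,700
Less deposit already applied: €669,700 − €65,520 = €604,180
Cap: 20% of €1,207,500 = €241,500
Cap at €241,500: €604,180 exceeds the cap → €241,500

€241,500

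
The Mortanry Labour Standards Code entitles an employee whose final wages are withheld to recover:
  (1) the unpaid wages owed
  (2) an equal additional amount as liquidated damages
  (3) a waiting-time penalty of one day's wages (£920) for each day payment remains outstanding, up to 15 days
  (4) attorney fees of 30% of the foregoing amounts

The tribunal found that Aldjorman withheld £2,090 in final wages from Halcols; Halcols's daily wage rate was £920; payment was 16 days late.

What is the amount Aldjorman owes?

Liquidated damages (equal amount): £2,090
Penalty days: min(16, 15) = 15
Waiting-time penalty: 15 × £920 = £13,800
Subtotal: £2,090 + £2,090 + £13,800 = £17,980
Attorney fees: 30% of £17,980 = £5,394
Total award: £17,980 + £5,394 = £23,374

£23,374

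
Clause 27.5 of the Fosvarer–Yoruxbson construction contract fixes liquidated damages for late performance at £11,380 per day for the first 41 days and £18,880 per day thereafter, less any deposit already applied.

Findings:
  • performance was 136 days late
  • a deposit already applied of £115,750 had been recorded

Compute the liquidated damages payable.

£2,144,430

First 41 days: 41 × £11,380 = £466,580
Remaining days: (136 − 41) × £18,880 = £1,793,600
Accrued per-day damages: £466,580 + £1,793,600 = £2,260,180
Less deposit already applied: £2,260,180 − £115,750 = £2,144,430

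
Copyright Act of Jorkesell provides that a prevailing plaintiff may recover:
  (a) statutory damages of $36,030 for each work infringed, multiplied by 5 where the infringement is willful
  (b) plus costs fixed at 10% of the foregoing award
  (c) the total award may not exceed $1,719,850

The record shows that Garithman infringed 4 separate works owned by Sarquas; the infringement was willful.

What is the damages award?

Statutory damages: 4 × $36,030 = $144,120
Multiplied by 5: 5 × $144,120 = $720,600
Costs: 10% of $720,600 = $72,060
Award plus costs: $720,600 + $72,060 = $792,660
Cap at $1,719,850: $792,660 is within the cap, no reduction.

$792,660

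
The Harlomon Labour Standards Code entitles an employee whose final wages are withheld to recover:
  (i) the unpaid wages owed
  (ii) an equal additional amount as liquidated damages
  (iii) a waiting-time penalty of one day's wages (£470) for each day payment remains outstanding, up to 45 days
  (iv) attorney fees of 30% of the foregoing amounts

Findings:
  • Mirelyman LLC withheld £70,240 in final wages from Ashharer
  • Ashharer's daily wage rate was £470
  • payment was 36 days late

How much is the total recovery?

£204,620

Liquidated damages (equal amount): £70,240
Penalty days: min(36, 45) = 36
Waiting-time penalty: 36 × £470 = £16,920
Subtotal: £70,240 + £70,240 + £16,920 = £157,400
Attorney fees: 30% of £157,400 = £47,220
Total award: £157,400 + £47,220 = £204,620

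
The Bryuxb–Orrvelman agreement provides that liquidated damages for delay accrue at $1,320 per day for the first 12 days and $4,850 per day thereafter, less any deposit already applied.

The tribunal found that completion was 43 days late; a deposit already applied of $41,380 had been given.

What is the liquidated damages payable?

Liquidated damages: $124,810

First 12 days: 12 × $1,320 = $15,840
Remaining days: (43 − 12) × $4,850 = $150,350
Accrued per-day damages: $15,840 + $150,350 = $166,190
Less deposit already applied: $166,190 − $41,380 = $124,810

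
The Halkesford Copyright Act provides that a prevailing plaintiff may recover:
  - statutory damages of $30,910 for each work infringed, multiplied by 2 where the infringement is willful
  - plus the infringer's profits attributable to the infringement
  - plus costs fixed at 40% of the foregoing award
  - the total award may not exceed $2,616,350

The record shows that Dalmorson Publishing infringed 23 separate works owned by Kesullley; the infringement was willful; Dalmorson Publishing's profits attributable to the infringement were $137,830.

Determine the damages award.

Award: $2,183,566

Statutory damages: 23 × $30,910 = $710,930
Doubled: 2 × $710,930 = $1,421,860
Combined award: $1,421,860 + $137,830 = $1,559,690
Costs: 40% of $1,559,690 = $623,876
Award plus costs: $1,559,690 + $623,876 = $2,183,566
Cap at $2,616,350: $2,183,566 is within the cap, no reduction.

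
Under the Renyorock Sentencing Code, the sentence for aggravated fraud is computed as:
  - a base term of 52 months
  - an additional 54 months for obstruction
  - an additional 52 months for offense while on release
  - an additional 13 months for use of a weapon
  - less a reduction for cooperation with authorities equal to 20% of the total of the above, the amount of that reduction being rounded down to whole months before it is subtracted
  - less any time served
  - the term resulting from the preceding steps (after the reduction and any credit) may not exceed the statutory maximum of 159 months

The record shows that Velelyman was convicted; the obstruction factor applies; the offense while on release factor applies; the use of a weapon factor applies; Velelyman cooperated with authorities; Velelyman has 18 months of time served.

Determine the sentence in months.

119 months

Obstruction enhancement: +54 months
Offense while on release enhancement: +52 months
Use of a weapon enhancement: +13 months
Adjusted term: 52 months + 54 months + 52 months + 13 months = 171 months
Cooperation with authorities reduction: 20% of 171 months = 34 months (rounded down)
After reduction: 171 − 34 = 137 months
Less time served: 137 months − 18 months = 119 months
Cap at 159 months: 119 months is within the cap, no reduction.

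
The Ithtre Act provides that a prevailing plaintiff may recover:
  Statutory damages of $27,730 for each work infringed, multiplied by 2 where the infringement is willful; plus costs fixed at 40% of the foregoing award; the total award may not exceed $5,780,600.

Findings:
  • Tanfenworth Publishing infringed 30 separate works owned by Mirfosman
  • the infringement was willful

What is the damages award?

Statutory damages: 30 × $27,730 = $831,900
Doubled: 2 × $831,900 = $1,663,800
Costs: 40% of $1,663,800 = $665,520
Award plus costs: $1,663,800 + $665,520 = $2,329,320
Cap at $5,780,600: $2,329,320 is within the cap, no reduction.

Award: $2,329,320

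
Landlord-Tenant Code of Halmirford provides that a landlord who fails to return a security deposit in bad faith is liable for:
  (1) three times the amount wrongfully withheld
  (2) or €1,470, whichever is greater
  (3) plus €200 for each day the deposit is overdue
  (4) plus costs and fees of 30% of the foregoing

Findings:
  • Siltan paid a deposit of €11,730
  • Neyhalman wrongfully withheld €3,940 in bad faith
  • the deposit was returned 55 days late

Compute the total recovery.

Trebled: 3 × €3,940 = €11,820
Minimum €1,470: €11,820 meets the minimum, no increase.
Late-return penalty: 55 × €200 = €11,000
Damages plus late penalty: €11,820 + €11,000 = €22,820
Costs and fees: 30% of €22,820 = €6,846
Total recovery: €22,820 + €6,846 = €29,666

€29,666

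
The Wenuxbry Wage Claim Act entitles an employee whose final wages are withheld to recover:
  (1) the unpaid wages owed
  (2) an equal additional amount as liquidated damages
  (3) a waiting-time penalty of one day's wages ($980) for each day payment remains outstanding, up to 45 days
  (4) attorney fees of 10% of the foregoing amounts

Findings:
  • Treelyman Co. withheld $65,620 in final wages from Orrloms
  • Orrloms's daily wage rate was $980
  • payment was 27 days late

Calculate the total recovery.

$173,470

Liquidated damages (equal amount): $65,620
Penalty days: min(27, 45) = 27
Waiting-time penalty: 27 × $980 = $26,460
Subtotal: $65,620 + $65,620 + $26,460 = $157,700
Attorney fees: 10% of $157,700 = $15,770
Total award: $157,700 + $15,770 = $173,470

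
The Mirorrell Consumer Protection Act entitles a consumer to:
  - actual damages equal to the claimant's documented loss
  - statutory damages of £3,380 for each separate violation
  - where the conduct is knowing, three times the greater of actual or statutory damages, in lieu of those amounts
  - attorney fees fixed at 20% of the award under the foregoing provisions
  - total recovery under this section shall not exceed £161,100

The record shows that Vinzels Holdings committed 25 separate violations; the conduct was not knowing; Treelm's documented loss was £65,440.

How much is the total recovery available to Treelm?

Statutory damages: 25 × £3,380 = £84,500
Conduct not knowing: the in-lieu enhancement does not apply.
Actual plus statutory damages: £65,440 + £84,500 = £149,940
Attorney fees: 20% of £149,940 = £29,988
Total before cap: £149,940 + £29,988 = £179,928
Cap at £161,100: £179,928 exceeds the cap → £161,100

£161,100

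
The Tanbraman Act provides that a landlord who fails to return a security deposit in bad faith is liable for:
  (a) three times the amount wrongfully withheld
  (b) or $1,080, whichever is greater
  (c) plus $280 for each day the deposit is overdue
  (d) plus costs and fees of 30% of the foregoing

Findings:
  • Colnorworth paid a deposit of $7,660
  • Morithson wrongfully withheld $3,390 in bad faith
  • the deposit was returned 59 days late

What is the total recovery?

$34,697

Trebled: 3 × $3,390 = $10,170
Minimum $1,080: $10,170 meets the minimum, no increase.
Late-return penalty: 59 × $280 = $16,520
Damages plus late penalty: $10,170 + $16,520 = $26,690
Costs and fees: 30% of $26,690 = $8,007
Total recovery: $26,690 + $8,007 = $34,697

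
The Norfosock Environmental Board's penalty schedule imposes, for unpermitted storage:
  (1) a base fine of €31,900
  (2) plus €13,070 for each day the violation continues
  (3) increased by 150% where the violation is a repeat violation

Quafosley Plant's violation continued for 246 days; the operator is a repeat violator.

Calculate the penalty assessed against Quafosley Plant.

€8,117,800

Per-day component: 246 × €13,070 = €3,215,220
Base plus per-day: €31,900 + €3,215,220 = €3,247,120
Enhancement: 150% of €3,247,120 = €4,870,680
Enhanced fine: €3,247,120 + €4,870,680 = €8,117,800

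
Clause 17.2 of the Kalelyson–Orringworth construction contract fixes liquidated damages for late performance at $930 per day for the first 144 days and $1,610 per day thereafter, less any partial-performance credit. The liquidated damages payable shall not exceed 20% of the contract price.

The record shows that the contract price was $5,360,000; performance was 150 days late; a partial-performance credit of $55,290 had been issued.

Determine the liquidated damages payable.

$88,290

First 144 days: 144 × $930 = $133,920
Remaining days: (150 − 144) × $1,610 = $9,660
Accrued per-day damages: $133,920 + $9,660 = $143,580
Less partial-performance credit: $143,580 − $55,290 = $88,290
Cap: 20% of $5,360,000 = $1,072,000
Cap at $1,072,000: $88,290 is within the cap, no reduction.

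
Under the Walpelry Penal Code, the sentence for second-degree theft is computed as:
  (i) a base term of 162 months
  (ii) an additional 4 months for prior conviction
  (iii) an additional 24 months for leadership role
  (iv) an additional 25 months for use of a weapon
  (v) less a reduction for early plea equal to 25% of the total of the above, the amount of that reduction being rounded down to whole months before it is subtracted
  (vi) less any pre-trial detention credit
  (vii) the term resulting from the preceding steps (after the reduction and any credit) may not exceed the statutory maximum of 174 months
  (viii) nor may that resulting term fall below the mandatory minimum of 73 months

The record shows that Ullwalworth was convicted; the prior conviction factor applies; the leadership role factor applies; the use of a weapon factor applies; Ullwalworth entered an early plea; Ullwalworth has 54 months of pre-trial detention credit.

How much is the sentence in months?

108 months

Prior conviction enhancement: +4 months
Leadership role enhancement: +24 months
Use of a weapon enhancement: +25 months
Adjusted term: 162 months + 4 months + 24 months + 25 months = 215 months
Early plea reduction: 25% of 215 months = 53 months (rounded down)
After reduction: 215 − 53 = 162 months
Less pre-trial detention credit: 162 months − 54 months = 108 months
Cap at 174 months: 108 months is within the cap, no reduction.
Minimum 73 months: 108 months meets the minimum, no increase.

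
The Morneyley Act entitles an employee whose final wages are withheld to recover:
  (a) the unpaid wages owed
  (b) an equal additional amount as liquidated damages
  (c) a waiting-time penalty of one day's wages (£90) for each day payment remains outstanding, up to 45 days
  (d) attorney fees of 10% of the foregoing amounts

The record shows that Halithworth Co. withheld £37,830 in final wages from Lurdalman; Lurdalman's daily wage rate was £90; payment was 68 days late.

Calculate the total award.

£87,681

Liquidated damages (equal amount): £37,830
Penalty days: min(68, 45) = 45
Waiting-time penalty: 45 × £90 = £4,050
Subtotal: £37,830 + £37,830 + £4,050 = £79,710
Attorney fees: 10% of £79,710 = £7,971
Total award: £79,710 + £7,971 = £87,681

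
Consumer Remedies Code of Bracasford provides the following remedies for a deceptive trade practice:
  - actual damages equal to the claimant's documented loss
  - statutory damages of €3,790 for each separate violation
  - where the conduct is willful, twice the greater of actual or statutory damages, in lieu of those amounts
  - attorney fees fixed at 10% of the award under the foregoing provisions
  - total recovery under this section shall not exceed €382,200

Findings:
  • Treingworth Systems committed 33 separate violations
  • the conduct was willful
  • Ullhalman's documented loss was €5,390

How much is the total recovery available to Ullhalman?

Statutory damages: 33 × €3,790 = €125,070
Greater of actual damages (€5,390) or statutory damages (€125,070): €125,070
Doubled: 2 × €125,070 = €250,140
Attorney fees: 10% of €250,140 = €25,014
Total before cap: €250,140 + €25,014 = €275,154
Cap at €382,200: €275,154 is within the cap, no reduction.

Total recovery: €275,154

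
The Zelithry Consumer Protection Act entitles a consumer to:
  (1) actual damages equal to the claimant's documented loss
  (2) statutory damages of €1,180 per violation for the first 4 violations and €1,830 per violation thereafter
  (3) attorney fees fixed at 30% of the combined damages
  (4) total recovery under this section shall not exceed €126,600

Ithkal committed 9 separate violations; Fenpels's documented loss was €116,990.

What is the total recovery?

First 4 violations: 4 × €1,180 = €4,720
Remaining violations: (9 − 4) × €1,830 = €9,150
Statutory damages: €4,720 + €9,150 = €13,870
Combined damages: €116,990 + €13,870 = €130,860
Attorney fees: 30% of €130,860 = €39,258
Total before cap: €130,860 + €39,258 = €170,118
Cap at €126,600: €170,118 exceeds the cap → €126,600

€126,600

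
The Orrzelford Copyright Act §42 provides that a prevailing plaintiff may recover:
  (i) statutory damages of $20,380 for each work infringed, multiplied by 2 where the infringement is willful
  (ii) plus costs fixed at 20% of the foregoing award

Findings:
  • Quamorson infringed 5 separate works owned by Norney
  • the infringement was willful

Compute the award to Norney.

$244,560

Statutory damages: 5 × $20,380 = $101,900
Doubled: 2 × $101,900 = $203,800
Costs: 20% of $203,800 = $40,760
Award plus costs: $203,800 + $40,760 = $244,560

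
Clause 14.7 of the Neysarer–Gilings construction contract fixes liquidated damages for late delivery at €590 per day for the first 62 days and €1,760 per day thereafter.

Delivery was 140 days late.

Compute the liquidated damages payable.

First 62 days: 62 × €590 = €36,580
Remaining days: (140 − 62) × €1,760 = €137,280
Accrued per-day damages: €36,580 + €137,280 = €173,860

Liquidated damages: €173,860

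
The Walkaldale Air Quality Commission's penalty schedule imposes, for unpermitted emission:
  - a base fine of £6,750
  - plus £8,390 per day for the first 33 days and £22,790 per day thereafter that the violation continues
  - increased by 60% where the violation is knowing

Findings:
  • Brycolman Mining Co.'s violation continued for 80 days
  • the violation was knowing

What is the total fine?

First 33 days: 33 × £8,390 = £276,870
Remaining days: (80 − 33) × £22,790 = £1,071,130
Per-day component: £276,870 + £1,071,130 = £1,348,000
Base plus per-day: £6,750 + £1,348,000 = £1,354,750
Enhancement: 60% of £1,354,750 = £812,850
Enhanced fine: £1,354,750 + £812,850 = £2,167,600

Civil penalty: £2,167,600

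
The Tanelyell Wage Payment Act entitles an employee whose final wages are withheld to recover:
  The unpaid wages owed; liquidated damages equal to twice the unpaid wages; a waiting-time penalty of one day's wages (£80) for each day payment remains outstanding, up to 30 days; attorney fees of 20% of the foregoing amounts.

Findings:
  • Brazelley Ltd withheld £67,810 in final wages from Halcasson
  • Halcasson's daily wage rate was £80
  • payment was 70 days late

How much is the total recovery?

Doubled: 2 × £67,810 = £135,620
Penalty days: min(70, 30) = 30
Waiting-time penalty: 30 × £80 = £2,400
Subtotal: £67,810 + £135,620 + £2,400 = £205,830
Attorney fees: 20% of £205,830 = £41,166
Total award: £205,830 + £41,166 = £246,996

£246,996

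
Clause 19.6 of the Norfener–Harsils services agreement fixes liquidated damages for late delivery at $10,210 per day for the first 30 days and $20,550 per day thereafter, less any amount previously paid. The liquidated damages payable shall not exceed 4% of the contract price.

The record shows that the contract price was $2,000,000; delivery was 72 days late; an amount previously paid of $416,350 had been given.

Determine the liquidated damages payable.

$80,000

First 30 days: 30 × $10,210 = $306,300
Remaining days: (72 − 30) × $20,550 = $863,100
Accrued per-day damages: $306,300 + $863,100 = $1,169,400
Less amount previously paid: $1,169,400 − $416,350 = $753,050
Cap: 4% of $2,000,000 = $80,000
Cap at $80,000: $753,050 exceeds the cap → $80,000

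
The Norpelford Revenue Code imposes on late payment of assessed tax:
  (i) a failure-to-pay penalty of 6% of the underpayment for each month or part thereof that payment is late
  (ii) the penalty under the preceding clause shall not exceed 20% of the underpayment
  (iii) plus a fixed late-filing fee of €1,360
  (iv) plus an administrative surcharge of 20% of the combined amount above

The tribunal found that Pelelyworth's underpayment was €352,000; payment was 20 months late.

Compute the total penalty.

€86,112

Accrued rate: 6% × 20 = 120%, capped at 20% → 20%
Failure-to-pay penalty: 20% of €352,000 = €70,400
Penalty before surcharge: €70,400 + €1,360 = €71,760
Administrative surcharge: 20% of €71,760 = €14,352
Total penalty: €71,760 + €14,352 = €86,112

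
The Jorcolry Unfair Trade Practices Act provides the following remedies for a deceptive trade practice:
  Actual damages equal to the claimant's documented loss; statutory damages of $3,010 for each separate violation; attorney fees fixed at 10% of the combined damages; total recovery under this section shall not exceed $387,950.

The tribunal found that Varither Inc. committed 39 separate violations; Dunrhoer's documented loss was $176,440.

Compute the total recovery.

Statutory damages: 39 × $3,010 = $117,390
Combined damages: $176,440 + $117,390 = $293,830
Attorney fees: 10% of $293,830 = $29,383
Total before cap: $293,830 + $29,383 = $323,213
Cap at $387,950: $323,213 is within the cap, no reduction.

Total recovery: $323,213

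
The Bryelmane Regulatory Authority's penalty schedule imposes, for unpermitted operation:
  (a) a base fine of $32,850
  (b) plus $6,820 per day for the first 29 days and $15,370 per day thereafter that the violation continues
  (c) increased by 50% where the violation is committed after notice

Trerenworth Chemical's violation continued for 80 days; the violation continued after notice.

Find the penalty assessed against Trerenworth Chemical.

$1,521,750

First 29 days: 29 × $6,820 = $197,780
Remaining days: (80 − 29) × $15,370 = $783,870
Per-day component: $197,780 + $783,870 = $981,650
Base plus per-day: $32,850 + $981,650 = $1,014,500
Enhancement: 50% of $1,014,500 = $507,250
Enhanced fine: $1,014,500 + $507,250 = $1,521,750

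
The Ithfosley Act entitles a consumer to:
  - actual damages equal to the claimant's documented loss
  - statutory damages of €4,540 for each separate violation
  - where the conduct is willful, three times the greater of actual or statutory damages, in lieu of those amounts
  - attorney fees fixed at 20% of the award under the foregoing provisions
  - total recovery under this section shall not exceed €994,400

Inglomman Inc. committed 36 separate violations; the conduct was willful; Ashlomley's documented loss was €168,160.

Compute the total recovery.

Statutory damages: 36 × €4,540 = €163,440
Greater of actual damages (€168,160) or statutory damages (€163,440): €168,160
Trebled: 3 × €168,160 = €504,480
Attorney fees: 20% of €504,480 = €100,896
Total before cap: €504,480 + €100,896 = €605,376
Cap at €994,400: €605,376 is within the cap, no reduction.

€605,376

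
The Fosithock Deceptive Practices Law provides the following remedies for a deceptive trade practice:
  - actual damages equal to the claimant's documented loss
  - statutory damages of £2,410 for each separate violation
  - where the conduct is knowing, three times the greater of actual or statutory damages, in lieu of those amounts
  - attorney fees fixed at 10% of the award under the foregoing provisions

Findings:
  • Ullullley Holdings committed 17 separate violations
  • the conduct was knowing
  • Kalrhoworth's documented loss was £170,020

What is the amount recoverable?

£561,066

Statutory damages: 17 × £2,410 = £40,970
Greater of actual damages (£170,020) or statutory damages (£40,970): £170,020
Trebled: 3 × £170,020 = £510,060
Attorney fees: 10% of £510,060 = £51,006
Total recovery: £510,060 + £51,006 = £561,066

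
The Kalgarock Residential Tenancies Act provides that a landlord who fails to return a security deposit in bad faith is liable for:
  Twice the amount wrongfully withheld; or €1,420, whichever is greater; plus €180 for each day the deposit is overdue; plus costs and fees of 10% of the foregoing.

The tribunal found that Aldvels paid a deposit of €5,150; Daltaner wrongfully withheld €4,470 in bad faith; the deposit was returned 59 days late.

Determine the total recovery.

Doubled: 2 × €4,470 = €8,940
Minimum €1,420: €8,940 meets the minimum, no increase.
Late-return penalty: 59 × €180 = €10,620
Damages plus late penalty: €8,940 + €10,620 = €19,560
Costs and fees: 10% of €19,560 = €1,956
Total recovery: €19,560 + €1,956 = €21,516

€21,516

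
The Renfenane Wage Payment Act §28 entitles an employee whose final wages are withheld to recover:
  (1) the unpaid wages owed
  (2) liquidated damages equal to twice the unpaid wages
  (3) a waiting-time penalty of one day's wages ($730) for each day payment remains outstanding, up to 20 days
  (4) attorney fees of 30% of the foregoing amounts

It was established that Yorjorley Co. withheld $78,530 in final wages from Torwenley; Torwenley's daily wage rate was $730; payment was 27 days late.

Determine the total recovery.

$325,247

Doubled: 2 × $78,530 = $157,060
Penalty days: min(27, 20) = 20
Waiting-time penalty: 20 × $730 = $14,600
Subtotal: $78,530 + $157,060 + $14,600 = $250,190
Attorney fees: 30% of $250,190 = $75,057
Total award: $250,190 + $75,057 = $325,247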